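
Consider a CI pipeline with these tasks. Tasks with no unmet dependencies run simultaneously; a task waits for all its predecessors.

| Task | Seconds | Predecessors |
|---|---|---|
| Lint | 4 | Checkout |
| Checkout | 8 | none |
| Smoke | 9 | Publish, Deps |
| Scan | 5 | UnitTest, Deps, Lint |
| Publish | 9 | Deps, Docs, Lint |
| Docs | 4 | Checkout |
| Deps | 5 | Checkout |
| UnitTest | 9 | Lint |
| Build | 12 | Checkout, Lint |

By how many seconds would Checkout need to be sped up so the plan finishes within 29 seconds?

Current finish: 31 seconds; target: 29.
Checkout is on every critical path, so each second cut from Checkout cuts the finish by one (this holds down to a finish of 24).
Need 31 − 29 = 2 seconds off Checkout → Checkout becomes 6 seconds, finish becomes 29.

2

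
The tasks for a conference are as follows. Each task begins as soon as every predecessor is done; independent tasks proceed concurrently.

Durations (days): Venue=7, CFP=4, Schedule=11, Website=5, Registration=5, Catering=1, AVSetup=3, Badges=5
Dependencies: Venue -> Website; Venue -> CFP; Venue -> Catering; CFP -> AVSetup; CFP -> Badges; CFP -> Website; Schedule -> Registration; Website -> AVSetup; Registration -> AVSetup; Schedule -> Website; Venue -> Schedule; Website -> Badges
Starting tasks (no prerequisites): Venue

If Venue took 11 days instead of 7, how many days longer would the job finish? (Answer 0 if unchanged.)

4

As given, the longest chain is Venue→Schedule→Website→Badges = 7+11+5+5 = 28, so the finish is 28 days.
Venue lies on that path, so at 11 days the path becomes 32 days.
That remains the longest chain; total 32 days.
Change in finish: 32 − 28 = +4 days.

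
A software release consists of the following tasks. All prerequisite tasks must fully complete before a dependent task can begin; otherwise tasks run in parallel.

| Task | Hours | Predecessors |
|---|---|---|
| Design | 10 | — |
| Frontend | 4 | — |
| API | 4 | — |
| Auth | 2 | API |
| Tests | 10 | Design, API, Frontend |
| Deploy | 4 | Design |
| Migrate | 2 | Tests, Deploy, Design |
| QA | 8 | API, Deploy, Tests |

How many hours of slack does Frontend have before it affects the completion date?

Design→Tests→QA = 10+10+8 = 28 sets the makespan at 28 hours.
Frontend finishes as early as 4 and must finish by 10.
Slack of Frontend = 6 − 0 = 6 hours.

6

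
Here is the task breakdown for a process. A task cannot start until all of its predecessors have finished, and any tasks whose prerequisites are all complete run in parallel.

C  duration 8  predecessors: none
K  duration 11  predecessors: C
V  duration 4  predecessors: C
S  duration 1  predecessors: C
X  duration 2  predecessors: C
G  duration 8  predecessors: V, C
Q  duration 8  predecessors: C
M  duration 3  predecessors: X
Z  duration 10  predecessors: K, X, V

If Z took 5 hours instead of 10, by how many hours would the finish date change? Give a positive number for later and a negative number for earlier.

The binding path is C→K→Z = 8+11+10 = 29; finish at 29 hours.
Z is on the critical path; changing it to 5 makes that path 24 hours.
That remains the longest chain; total 24 hours.
Change in finish: 24 − 29 = -5 hours.

-5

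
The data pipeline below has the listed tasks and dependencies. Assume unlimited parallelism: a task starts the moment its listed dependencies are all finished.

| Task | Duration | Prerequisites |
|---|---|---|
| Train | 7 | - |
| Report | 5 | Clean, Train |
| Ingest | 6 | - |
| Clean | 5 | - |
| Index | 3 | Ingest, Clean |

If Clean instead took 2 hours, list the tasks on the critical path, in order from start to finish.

Train, Report

Critical path before the change: Train→Report = 7+5 = 12 giving 12 hours.
The longest path through Clean is only 10 hours, so Clean has float 2.
No other chain overtakes it, so the finish is 12 hours.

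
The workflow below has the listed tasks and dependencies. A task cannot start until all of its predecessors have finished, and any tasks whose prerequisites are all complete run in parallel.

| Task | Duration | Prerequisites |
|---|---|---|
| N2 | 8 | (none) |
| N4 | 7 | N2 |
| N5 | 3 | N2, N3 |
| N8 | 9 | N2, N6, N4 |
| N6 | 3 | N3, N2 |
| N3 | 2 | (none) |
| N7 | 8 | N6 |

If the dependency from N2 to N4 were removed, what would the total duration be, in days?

Original critical path: N2→N4→N8 = 8+7+9 = 24 ⇒ 24 days.
Without N2→N4, N4's earliest start moves from 8 to 0.
New critical path: N2→N6→N8 = 8+3+9 = 20 ⇒ 20 days.

20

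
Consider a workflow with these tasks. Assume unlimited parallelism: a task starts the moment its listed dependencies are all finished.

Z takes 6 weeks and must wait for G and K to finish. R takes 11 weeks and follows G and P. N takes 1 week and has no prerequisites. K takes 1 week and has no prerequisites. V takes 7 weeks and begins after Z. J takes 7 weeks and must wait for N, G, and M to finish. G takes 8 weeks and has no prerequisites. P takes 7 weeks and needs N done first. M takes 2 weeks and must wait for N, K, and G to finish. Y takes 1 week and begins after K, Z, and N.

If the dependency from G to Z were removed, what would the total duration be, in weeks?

Original critical path: G→Z→V = 8+6+7 = 21 ⇒ 21 weeks.
Without G→Z, Z's earliest start moves from 8 to 1.
New critical path: N→P→R = 1+7+11 = 19 ⇒ 19 weeks.

19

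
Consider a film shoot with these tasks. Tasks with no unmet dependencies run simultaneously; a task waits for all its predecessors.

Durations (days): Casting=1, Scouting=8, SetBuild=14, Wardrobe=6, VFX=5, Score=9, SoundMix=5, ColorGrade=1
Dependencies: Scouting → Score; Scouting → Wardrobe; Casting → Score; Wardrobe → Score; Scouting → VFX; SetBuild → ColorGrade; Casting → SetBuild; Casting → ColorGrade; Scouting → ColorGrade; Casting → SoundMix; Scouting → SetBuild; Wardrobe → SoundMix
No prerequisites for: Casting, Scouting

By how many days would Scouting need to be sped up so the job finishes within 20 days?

Current finish: 23 days; target: 20.
Scouting is on every critical path, so each day cut from Scouting cuts the finish by one (this holds down to a finish of 16).
Need 23 − 20 = 3 days off Scouting → Scouting becomes 5 days, finish becomes 20.

3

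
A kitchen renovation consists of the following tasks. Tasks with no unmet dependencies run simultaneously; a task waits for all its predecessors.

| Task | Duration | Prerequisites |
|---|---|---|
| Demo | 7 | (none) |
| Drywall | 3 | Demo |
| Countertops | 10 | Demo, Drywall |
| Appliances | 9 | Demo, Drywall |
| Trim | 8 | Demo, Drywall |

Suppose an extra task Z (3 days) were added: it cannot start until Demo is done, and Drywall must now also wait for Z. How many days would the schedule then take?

23

Originally the schedule takes 20 days.
With Z inserted, Drywall now waits for max(Demo, Z).
New critical path: Demo→Z→Drywall→Countertops = 7+3+3+10 = 23 ⇒ 23 days.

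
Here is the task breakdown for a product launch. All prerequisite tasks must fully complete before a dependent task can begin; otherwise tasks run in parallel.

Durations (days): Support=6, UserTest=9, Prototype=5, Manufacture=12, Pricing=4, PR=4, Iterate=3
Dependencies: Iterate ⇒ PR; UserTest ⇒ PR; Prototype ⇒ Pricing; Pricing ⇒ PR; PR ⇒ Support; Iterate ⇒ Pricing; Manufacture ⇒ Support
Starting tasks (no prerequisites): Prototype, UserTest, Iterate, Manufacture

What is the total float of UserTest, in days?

Prototype→Pricing→PR→Support = 5+4+4+6 = 19 sets the makespan at 19 days.
UserTest finishes as early as 9 and must finish by 9.
So UserTest can slip 9 − 9 = 0 days.

0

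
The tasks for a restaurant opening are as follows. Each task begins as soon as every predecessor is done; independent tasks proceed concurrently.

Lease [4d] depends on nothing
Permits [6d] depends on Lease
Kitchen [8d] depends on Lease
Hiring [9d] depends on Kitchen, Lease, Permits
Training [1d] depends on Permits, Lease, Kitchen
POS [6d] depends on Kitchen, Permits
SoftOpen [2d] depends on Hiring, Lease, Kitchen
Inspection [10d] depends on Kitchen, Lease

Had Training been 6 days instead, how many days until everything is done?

As given, the longest chain is Lease→Kitchen→Hiring→SoftOpen = 4+8+9+2 = 23, so the finish is 23 days.
The longest path through Training is only 13 days, so Training has float 10.
The critical path is still Lease→Kitchen→Hiring→SoftOpen; finish is now 23 days.

23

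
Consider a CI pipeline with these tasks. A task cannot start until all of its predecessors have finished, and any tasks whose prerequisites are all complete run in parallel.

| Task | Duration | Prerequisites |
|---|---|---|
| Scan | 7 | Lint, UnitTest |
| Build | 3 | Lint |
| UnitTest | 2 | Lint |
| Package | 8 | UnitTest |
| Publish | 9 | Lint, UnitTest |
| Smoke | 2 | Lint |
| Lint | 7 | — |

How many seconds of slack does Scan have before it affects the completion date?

Critical path: Lint→UnitTest→Publish = 7+2+9 = 18, so the finish is 18 seconds.
Scan finishes as early as 16 and must finish by 18.
So Scan can slip 18 − 16 = 2 seconds.

2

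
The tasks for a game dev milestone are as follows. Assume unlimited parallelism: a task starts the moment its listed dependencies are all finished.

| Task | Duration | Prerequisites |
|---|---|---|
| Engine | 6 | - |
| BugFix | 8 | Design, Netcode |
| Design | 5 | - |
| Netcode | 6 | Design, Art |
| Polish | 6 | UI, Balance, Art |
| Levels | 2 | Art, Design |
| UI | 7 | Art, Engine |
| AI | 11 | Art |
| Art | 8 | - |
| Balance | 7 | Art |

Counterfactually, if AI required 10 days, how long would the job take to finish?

22

Critical path before the change: Art→Netcode→BugFix = 8+6+8 = 22 giving 22 days.
The longest path through AI is only 19 days, so AI has float 3.
No other chain overtakes it, so the finish is 22 days.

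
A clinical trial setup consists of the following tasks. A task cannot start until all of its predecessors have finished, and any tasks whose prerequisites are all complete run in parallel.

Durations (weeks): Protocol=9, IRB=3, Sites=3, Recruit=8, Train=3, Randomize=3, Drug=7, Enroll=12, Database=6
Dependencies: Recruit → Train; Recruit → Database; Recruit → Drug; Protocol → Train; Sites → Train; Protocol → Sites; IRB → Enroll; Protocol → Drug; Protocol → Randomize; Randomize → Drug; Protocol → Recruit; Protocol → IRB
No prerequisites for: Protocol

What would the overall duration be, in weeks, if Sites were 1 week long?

24

Baseline: Protocol→IRB→Enroll = 9+3+12 = 24 → 24 weeks.
Sites has 9 weeks of float (longest path through it is 15).
No other chain overtakes it, so the finish is 24 weeks.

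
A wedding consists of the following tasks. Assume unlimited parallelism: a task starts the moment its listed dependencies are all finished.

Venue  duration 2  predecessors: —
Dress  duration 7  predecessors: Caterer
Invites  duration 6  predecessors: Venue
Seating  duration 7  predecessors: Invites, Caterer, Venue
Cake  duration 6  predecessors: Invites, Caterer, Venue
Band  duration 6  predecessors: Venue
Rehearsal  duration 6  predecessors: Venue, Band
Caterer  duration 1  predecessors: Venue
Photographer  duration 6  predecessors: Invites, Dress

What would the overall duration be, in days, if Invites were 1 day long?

The binding path is Venue→Caterer→Dress→Photographer = 2+1+7+6 = 16; finish at 16 days.
Invites is off the critical path — its longest chain is 15 days, giving 1 of slack.
No other chain overtakes it, so the finish is 16 days.

16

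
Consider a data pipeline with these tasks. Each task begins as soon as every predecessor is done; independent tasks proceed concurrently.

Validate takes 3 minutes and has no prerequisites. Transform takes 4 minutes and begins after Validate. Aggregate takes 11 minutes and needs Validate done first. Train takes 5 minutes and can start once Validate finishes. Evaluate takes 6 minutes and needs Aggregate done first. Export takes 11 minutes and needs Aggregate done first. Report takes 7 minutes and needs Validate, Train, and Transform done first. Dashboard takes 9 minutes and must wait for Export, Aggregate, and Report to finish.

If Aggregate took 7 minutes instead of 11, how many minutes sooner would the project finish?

Baseline: Validate→Aggregate→Export→Dashboard = 3+11+11+9 = 34 → 34 minutes.
Aggregate is on the critical path; changing it to 7 makes that path 30 minutes.
No other chain overtakes it, so the finish is 30 minutes.
Change in finish: 30 − 34 = -4 minutes.

4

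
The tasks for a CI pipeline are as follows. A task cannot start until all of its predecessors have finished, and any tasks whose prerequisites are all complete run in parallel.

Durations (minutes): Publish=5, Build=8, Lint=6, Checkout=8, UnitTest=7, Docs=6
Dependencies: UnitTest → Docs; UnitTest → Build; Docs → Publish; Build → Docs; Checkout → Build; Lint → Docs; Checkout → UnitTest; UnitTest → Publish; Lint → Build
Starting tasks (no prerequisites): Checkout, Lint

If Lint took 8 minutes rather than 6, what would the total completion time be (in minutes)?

Critical path before the change: Checkout→UnitTest→Build→Docs→Publish = 8+7+8+6+5 = 34 giving 34 minutes.
The longest path through Lint is only 25 minutes, so Lint has float 9.
No other chain overtakes it, so the finish is 34 minutes.

34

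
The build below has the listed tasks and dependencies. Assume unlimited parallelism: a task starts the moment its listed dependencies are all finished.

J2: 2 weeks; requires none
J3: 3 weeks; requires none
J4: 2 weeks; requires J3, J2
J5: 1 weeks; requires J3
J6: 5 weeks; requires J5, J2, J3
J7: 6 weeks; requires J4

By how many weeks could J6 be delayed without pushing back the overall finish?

2

J3→J4→J7 = 3+2+6 = 11 sets the makespan at 11 weeks.
Longest path through J6: 9 weeks (earliest finish 9, latest finish 11).
Slack of J6 = 6 − 4 = 2 weeks.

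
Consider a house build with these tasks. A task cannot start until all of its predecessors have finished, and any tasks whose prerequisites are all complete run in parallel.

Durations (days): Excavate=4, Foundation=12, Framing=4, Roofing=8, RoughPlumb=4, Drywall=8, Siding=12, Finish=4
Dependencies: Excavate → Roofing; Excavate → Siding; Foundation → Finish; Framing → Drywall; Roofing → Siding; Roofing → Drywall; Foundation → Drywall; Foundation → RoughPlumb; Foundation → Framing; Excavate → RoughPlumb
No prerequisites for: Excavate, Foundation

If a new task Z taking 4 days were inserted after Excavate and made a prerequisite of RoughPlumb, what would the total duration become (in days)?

24

Originally the schedule takes 24 days.
With Z inserted, RoughPlumb now waits for max(Excavate, Foundation, Z).
New critical path: Excavate→Roofing→Siding = 4+8+12 = 24 ⇒ 24 days.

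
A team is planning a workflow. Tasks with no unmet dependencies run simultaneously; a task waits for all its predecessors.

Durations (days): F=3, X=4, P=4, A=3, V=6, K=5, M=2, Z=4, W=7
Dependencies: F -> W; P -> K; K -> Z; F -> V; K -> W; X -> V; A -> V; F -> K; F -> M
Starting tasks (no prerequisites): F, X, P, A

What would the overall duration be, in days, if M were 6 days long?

The binding path is P→K→W = 4+5+7 = 16; finish at 16 days.
M has 11 days of float (longest path through it is 5).
The critical path is still P→K→W; finish is now 16 days.

16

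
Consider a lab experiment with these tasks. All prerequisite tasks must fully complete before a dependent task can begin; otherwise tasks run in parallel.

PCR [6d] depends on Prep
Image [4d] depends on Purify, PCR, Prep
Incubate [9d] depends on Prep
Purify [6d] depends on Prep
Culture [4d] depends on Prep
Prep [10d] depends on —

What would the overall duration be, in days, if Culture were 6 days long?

20

Baseline: Prep→PCR→Image = 10+6+4 = 20 → 20 days.
Culture is off the critical path — its longest chain is 14 days, giving 6 of slack.
No other chain overtakes it, so the finish is 20 days.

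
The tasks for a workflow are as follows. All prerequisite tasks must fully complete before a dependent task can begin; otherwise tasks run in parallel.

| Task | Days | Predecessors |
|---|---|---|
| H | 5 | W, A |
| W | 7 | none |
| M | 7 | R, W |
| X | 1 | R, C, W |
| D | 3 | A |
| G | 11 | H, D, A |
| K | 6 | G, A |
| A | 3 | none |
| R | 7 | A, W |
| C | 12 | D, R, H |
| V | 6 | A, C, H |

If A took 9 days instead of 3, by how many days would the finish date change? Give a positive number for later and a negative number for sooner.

The binding path is W→R→C→V = 7+7+12+6 = 32; finish at 32 days.
A has 4 days of float (longest path through it is 28).
New critical path: A→R→C→V = 9+7+12+6 = 34 ⇒ 34 days.
Change in finish: 34 − 32 = +2 days.

2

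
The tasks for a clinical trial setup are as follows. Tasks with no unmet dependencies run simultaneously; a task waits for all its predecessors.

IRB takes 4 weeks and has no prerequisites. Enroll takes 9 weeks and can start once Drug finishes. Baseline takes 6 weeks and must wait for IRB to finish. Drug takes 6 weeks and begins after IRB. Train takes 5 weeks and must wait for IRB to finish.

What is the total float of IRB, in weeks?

The longest chain is IRB→Drug→Enroll = 4+6+9 = 19; overall finish 19 weeks.
Longest path through IRB: 19 weeks (earliest finish 4, latest finish 4).
So IRB can slip 4 − 4 = 0 weeks.

0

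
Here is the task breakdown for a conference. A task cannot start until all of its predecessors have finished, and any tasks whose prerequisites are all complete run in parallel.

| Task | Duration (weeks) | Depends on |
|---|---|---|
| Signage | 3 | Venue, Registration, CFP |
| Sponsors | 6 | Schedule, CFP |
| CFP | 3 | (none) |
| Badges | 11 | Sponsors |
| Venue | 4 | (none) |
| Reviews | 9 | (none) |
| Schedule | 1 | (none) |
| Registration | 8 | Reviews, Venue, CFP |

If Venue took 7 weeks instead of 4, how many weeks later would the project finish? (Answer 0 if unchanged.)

Baseline: CFP→Sponsors→Badges = 3+6+11 = 20 → 20 weeks.
Venue is off the critical path — its longest chain is 15 weeks, giving 5 of slack.
No other chain overtakes it, so the finish is 20 weeks.
Change in finish: 20 − 20 = +0 weeks.

0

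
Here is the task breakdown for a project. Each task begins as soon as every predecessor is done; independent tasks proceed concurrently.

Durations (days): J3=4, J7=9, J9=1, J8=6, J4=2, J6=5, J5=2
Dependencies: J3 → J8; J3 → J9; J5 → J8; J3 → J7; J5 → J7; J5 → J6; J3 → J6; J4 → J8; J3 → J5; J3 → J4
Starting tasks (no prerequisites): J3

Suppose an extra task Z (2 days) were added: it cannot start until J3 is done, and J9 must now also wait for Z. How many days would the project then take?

15

Originally the project takes 15 days.
With Z inserted, J9 now waits for max(J3, Z).
New critical path: J3→J5→J7 = 4+2+9 = 15 ⇒ 15 days.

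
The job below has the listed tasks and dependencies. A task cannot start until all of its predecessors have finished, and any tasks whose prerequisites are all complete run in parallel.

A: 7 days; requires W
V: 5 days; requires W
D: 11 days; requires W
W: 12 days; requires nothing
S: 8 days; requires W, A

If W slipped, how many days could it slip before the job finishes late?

0

Critical path: W→A→S = 12+7+8 = 27, so the finish is 27 days.
The longest chain containing W totals 27 days.
Float = 27 − 27 = 0.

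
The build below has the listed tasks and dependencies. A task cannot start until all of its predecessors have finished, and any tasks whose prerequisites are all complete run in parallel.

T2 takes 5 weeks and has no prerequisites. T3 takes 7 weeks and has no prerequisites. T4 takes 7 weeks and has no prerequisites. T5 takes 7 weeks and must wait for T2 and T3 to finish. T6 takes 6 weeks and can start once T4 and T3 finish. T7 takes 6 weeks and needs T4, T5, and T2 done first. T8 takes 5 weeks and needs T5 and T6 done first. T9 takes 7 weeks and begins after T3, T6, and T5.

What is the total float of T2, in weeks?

T3→T5→T9 = 7+7+7 = 21 sets the makespan at 21 weeks.
The longest chain containing T2 totals 19 weeks.
Float = 21 − 19 = 2.

2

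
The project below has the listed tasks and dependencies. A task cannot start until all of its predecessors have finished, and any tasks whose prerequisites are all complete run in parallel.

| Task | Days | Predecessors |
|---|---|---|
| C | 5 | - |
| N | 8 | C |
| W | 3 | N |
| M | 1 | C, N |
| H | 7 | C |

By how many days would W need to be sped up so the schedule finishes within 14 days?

Current finish: 16 days; target: 14.
W is on every critical path, so each day cut from W cuts the finish by one (this holds down to a finish of 14).
Need 16 − 14 = 2 days off W → W becomes 1 day, finish becomes 14.

2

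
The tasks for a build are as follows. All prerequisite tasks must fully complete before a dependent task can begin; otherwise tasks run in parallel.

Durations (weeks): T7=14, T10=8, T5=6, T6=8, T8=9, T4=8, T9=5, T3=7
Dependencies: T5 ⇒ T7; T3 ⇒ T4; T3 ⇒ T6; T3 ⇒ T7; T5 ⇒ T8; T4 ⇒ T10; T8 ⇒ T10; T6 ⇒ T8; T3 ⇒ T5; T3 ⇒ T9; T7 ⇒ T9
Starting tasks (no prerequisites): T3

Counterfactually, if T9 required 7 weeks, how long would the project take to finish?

34

The binding path is T3→T5→T7→T9 = 7+6+14+5 = 32; finish at 32 weeks.
T9 lies on that path, so at 7 weeks the path becomes 34 weeks.
That remains the longest chain; total 34 weeks.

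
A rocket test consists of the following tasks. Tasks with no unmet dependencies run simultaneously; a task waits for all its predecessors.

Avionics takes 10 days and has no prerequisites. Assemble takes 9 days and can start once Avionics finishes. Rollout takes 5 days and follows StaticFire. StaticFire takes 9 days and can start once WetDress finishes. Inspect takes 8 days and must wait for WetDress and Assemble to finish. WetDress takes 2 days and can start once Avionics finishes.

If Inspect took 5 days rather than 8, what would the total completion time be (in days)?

Critical path before the change: Avionics→Assemble→Inspect = 10+9+8 = 27 giving 27 days.
Since Inspect is critical, the -3 change carries straight to that chain (now 24 days).
New critical path: Avionics→WetDress→StaticFire→Rollout = 10+2+9+5 = 26 ⇒ 26 days.

26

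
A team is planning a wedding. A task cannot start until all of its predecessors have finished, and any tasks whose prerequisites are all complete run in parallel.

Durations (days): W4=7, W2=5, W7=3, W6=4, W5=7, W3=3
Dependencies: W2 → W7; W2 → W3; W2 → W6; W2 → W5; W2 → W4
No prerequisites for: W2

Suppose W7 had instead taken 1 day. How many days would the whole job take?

Critical path before the change: W2→W4 = 5+7 = 12 giving 12 days.
W7 has 4 days of float (longest path through it is 8).
The critical path is still W2→W4; finish is now 12 days.

12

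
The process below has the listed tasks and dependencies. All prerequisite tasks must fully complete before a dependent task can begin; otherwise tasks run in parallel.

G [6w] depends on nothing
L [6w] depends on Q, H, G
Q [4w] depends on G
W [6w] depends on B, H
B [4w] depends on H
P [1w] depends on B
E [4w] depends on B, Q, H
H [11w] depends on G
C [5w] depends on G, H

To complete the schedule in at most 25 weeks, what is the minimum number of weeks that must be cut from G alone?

Current finish: 27 weeks; target: 25.
G is on every critical path, so each week cut from G cuts the finish by one (this holds down to a finish of 22).
Need 27 − 25 = 2 weeks off G → G becomes 4 weeks, finish becomes 25.

2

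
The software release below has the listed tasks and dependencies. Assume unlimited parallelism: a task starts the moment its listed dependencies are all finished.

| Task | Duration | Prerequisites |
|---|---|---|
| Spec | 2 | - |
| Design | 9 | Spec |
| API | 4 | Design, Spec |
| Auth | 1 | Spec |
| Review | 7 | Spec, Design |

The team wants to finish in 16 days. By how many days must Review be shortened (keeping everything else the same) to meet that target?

2

Current finish: 18 days; target: 16.
Review is on every critical path, so each day cut from Review cuts the finish by one (this holds down to a finish of 15).
Need 18 − 16 = 2 days off Review → Review becomes 5 days, finish becomes 16.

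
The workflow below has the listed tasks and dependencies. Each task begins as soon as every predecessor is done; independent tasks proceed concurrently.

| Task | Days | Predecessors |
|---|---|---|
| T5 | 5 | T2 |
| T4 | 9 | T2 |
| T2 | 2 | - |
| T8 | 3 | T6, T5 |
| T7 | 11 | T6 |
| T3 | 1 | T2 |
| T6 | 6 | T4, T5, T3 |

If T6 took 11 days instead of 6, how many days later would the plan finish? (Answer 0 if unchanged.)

5

Actual critical path: T2→T4→T6→T7 = 2+9+6+11 = 28 ⇒ 28 days.
Since T6 is critical, the +5 change carries straight to that chain (now 33 days).
No other chain overtakes it, so the finish is 33 days.
Change in finish: 33 − 28 = +5 days.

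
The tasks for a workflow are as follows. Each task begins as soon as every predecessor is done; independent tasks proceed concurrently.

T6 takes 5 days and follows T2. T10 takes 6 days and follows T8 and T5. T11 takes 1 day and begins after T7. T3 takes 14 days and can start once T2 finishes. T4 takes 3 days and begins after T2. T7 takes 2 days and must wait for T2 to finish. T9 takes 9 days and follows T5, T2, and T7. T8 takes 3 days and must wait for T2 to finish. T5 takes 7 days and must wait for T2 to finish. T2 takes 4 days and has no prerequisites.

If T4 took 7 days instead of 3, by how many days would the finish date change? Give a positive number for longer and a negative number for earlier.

As given, the longest chain is T2→T5→T9 = 4+7+9 = 20, so the finish is 20 days.
The longest path through T4 is only 7 days, so T4 has float 13.
No other chain overtakes it, so the finish is 20 days.
Change in finish: 20 − 20 = +0 days.

0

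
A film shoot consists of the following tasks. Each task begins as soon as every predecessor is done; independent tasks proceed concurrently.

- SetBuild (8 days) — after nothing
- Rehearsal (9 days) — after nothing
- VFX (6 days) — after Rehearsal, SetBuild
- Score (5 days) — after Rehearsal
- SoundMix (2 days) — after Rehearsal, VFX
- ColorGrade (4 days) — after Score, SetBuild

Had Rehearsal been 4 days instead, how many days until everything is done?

16

Baseline: Rehearsal→Score→ColorGrade = 9+5+4 = 18 → 18 days.
Rehearsal lies on that path, so at 4 days the path becomes 13 days.
Now SetBuild→VFX→SoundMix = 8+6+2 = 16 is longest, so the finish becomes 16 days.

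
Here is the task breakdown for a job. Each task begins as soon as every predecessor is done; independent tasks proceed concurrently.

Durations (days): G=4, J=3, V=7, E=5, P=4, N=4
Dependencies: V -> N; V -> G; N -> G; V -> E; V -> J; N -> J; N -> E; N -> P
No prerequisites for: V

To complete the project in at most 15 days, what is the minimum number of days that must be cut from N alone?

1

Current finish: 16 days; target: 15.
N is on every critical path, so each day cut from N cuts the finish by one (this holds down to a finish of 13).
Need 16 − 15 = 1 day off N → N becomes 3 days, finish becomes 15.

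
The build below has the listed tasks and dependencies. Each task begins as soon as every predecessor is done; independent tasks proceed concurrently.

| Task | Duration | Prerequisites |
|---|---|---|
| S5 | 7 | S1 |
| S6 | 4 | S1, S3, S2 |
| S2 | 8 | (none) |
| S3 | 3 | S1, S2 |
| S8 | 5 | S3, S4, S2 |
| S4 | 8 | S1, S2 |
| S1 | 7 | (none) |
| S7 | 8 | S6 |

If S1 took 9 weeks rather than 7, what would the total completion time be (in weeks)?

Baseline: S2→S3→S6→S7 = 8+3+4+8 = 23 → 23 weeks.
S1 has 1 week of float (longest path through it is 22).
New critical path: S1→S3→S6→S7 = 9+3+4+8 = 24 ⇒ 24 weeks.

24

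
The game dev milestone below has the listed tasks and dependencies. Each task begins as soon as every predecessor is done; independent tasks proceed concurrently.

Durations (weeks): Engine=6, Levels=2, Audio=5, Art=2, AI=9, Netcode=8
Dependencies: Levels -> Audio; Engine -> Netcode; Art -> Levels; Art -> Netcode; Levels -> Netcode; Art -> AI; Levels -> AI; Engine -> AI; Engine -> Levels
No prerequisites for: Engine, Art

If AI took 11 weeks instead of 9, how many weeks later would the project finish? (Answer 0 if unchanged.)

Critical path before the change: Engine→Levels→AI = 6+2+9 = 17 giving 17 weeks.
AI lies on that path, so at 11 weeks the path becomes 19 weeks.
The critical path is still Engine→Levels→AI; finish is now 19 weeks.
Change in finish: 19 − 17 = +2 weeks.

2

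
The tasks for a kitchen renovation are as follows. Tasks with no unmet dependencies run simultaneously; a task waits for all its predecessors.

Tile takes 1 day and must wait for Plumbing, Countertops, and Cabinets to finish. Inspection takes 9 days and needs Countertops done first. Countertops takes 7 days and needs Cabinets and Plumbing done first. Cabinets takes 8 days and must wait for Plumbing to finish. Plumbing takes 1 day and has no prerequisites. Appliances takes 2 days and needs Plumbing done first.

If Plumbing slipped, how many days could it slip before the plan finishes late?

The longest chain is Plumbing→Cabinets→Countertops→Inspection = 1+8+7+9 = 25; overall finish 25 days.
Plumbing finishes as early as 1 and must finish by 1.
Float = 25 − 25 = 0.

0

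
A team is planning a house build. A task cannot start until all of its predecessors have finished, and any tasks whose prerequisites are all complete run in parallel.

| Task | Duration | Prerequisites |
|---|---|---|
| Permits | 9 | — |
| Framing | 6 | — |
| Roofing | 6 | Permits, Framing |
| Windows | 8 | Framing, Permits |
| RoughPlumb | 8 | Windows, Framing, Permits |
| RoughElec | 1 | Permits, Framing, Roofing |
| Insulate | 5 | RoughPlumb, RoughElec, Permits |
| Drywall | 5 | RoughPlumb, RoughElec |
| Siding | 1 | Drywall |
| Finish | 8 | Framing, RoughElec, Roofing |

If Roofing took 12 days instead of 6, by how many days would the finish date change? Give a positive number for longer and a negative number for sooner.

Critical path before the change: Permits→Windows→RoughPlumb→Drywall→Siding = 9+8+8+5+1 = 31 giving 31 days.
The longest path through Roofing is only 24 days, so Roofing has float 7.
That remains the longest chain; total 31 days.
Change in finish: 31 − 31 = +0 days.

0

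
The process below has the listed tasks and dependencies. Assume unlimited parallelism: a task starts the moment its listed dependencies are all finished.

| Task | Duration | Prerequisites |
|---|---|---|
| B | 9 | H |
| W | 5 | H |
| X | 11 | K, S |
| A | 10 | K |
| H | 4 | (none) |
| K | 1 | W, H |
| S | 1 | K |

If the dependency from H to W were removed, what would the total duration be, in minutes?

Original critical path: H→W→K→S→X = 4+5+1+1+11 = 22 ⇒ 22 minutes.
Without H→W, W's earliest start moves from 4 to 0.
New critical path: W→K→S→X = 5+1+1+11 = 18 ⇒ 18 minutes.

18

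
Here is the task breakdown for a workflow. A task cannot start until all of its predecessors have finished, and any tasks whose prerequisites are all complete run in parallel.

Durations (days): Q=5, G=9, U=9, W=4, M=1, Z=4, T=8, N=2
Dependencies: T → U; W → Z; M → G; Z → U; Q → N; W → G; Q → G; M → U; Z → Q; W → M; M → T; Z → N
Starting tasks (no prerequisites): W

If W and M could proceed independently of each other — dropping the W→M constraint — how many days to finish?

22

Before: longest chain W→Z→Q→G = 4+4+5+9 = 22, finish 22.
Without W→M, M's earliest start moves from 4 to 0.
After: W→Z→Q→G = 4+4+5+9 = 22 → 22 days.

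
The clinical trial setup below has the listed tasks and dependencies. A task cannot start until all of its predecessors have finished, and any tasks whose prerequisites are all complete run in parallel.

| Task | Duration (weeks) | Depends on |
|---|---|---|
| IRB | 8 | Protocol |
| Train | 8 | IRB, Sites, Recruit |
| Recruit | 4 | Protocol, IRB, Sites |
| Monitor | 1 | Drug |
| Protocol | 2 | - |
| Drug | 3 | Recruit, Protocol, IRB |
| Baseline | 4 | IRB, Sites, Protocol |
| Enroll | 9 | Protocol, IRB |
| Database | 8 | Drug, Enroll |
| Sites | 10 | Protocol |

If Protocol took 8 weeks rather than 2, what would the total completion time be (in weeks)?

33

Actual critical path: Protocol→IRB→Enroll→Database = 2+8+9+8 = 27 ⇒ 27 weeks.
Since Protocol is critical, the +6 change carries straight to that chain (now 33 weeks).
That remains the longest chain; total 33 weeks.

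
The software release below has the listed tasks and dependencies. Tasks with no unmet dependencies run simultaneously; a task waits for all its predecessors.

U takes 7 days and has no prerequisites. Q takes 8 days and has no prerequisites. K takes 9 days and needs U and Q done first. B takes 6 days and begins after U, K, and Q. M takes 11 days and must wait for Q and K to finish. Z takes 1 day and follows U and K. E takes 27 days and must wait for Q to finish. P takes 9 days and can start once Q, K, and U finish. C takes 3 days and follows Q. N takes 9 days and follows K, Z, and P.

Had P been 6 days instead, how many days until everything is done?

35

As given, the longest chain is Q→K→P→N = 8+9+9+9 = 35, so the finish is 35 days.
P lies on that path, so at 6 days the path becomes 32 days.
The binding chain switches to Q→E = 8+27 = 35; finish 35 days.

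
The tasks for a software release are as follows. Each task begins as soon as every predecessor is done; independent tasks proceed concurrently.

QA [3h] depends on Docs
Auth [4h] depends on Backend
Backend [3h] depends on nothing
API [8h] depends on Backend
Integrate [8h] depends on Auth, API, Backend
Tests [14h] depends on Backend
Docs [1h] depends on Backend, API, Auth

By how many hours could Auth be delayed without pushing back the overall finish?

The longest chain is Backend→API→Integrate = 3+8+8 = 19; overall finish 19 hours.
Auth finishes as early as 7 and must finish by 11.
So Auth can slip 11 − 7 = 4 hours.

4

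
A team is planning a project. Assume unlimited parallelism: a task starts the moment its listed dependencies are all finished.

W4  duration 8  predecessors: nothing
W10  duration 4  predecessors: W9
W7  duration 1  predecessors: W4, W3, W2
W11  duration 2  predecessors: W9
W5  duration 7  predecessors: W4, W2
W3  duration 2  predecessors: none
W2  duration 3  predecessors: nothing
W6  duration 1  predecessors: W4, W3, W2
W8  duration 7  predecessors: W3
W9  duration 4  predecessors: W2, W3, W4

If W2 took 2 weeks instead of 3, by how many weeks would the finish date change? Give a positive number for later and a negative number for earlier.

Baseline: W4→W9→W10 = 8+4+4 = 16 → 16 weeks.
W2 is off the critical path — its longest chain is 11 weeks, giving 5 of slack.
No other chain overtakes it, so the finish is 16 weeks.
Change in finish: 16 − 16 = +0 weeks.

0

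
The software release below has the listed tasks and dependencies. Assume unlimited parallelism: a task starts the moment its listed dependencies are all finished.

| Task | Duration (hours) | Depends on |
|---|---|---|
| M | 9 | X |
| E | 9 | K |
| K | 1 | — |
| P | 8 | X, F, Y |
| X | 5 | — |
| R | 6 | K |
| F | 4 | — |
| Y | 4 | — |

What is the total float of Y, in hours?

2

Critical path: X→M = 5+9 = 14, so the finish is 14 hours.
The longest chain containing Y totals 12 hours.
Slack of Y = 2 − 0 = 2 hours.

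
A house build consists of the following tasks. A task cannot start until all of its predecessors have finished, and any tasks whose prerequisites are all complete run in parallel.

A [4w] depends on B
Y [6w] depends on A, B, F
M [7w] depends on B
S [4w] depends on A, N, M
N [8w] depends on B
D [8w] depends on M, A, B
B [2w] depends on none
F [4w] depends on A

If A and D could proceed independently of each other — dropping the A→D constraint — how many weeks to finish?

Before: longest chain B→M→D = 2+7+8 = 17, finish 17.
Dropping A→D doesn't change D's earliest start (9); another predecessor still binds.
New critical path: B→M→D = 2+7+8 = 17 ⇒ 17 weeks.

17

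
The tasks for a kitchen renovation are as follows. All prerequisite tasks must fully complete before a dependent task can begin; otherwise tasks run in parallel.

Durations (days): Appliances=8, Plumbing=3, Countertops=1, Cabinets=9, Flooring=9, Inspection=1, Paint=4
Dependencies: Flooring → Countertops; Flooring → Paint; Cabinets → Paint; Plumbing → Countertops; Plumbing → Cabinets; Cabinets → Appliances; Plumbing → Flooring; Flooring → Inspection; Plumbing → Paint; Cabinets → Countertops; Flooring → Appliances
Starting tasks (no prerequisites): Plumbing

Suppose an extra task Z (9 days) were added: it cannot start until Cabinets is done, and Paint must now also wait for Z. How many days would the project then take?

25

Originally the project takes 20 days.
With Z inserted, Paint now waits for max(Flooring, Cabinets, Plumbing, Z).
New critical path: Plumbing→Cabinets→Z→Paint = 3+9+9+4 = 25 ⇒ 25 days.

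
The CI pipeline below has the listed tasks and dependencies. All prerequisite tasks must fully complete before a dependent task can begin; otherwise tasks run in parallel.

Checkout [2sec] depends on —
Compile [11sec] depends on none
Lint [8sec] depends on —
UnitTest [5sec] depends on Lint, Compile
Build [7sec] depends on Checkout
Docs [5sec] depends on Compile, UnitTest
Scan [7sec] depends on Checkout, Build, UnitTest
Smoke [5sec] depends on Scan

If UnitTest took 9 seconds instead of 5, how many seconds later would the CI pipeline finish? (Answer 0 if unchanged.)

4

The binding path is Compile→UnitTest→Scan→Smoke = 11+5+7+5 = 28; finish at 28 seconds.
UnitTest is on the critical path; changing it to 9 makes that path 32 seconds.
No other chain overtakes it, so the finish is 32 seconds.
Change in finish: 32 − 28 = +4 seconds.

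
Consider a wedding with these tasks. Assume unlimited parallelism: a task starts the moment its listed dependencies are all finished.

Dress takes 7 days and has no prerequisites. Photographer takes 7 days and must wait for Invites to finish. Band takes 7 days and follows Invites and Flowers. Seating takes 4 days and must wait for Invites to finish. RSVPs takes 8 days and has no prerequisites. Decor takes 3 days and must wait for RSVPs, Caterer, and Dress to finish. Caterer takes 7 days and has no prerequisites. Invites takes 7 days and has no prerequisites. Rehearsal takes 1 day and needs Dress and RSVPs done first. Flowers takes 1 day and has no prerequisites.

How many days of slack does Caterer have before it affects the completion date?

Critical path: Invites→Band = 7+7 = 14, so the finish is 14 days.
Caterer finishes as early as 7 and must finish by 11.
Float = 14 − 10 = 4.

4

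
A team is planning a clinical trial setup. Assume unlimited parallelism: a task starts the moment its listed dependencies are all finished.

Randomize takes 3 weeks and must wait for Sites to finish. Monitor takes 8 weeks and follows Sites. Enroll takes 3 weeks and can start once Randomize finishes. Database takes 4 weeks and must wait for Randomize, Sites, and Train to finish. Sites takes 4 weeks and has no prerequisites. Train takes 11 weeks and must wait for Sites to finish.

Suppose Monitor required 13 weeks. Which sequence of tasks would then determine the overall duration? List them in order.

Sites, Train, Database

Baseline: Sites→Train→Database = 4+11+4 = 19 → 19 weeks.
The longest path through Monitor is only 12 weeks, so Monitor has float 7.
No other chain overtakes it, so the finish is 19 weeks.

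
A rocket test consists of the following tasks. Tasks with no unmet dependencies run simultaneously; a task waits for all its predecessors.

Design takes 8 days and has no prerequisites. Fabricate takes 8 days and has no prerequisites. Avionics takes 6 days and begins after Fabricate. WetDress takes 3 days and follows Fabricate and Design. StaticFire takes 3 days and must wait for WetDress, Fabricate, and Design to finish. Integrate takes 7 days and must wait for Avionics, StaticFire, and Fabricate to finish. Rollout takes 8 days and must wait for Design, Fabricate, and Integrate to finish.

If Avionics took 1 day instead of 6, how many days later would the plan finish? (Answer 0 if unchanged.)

0

Critical path before the change: Fabricate→Avionics→Integrate→Rollout = 8+6+7+8 = 29 giving 29 days.
Avionics is on the critical path; changing it to 1 makes that path 24 days.
New critical path: Design→WetDress→StaticFire→Integrate→Rollout = 8+3+3+7+8 = 29 ⇒ 29 days.
Change in finish: 29 − 29 = +0 days.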